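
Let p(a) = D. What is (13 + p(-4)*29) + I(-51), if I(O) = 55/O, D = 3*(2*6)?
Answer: 53852/51 ≈ 1055.9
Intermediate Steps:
D = 36 (D = 3*12 = 36)
p(a) = 36
(13 + p(-4)*29) + I(-51) = (13 + 36*29) + 55/(-51) = (13 + 1044) + 55*(-1/51) = 1057 - 55/51 = 53852/51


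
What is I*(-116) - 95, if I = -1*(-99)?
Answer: -11579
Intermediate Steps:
I = 99
I*(-116) - 95 = 99*(-116) - 95 = -11484 - 95 = -11579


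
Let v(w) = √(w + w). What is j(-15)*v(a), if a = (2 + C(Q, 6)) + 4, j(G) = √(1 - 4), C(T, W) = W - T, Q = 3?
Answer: 3*I*√6 ≈ 7.3485*I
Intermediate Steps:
j(G) = I*√3 (j(G) = √(-3) = I*√3)
a = 9 (a = (2 + (6 - 1*3)) + 4 = (2 + (6 - 3)) + 4 = (2 + 3) + 4 = 5 + 4 = 9)
v(w) = √2*√w (v(w) = √(2*w) = √2*√w)
j(-15)*v(a) = (I*√3)*(√2*√9) = (I*√3)*(√2*3) = (I*√3)*(3*√2) = 3*I*√6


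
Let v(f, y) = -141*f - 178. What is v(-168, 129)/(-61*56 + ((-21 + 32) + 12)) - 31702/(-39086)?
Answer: -405673487/66309399 ≈ -6.1179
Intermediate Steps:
v(f, y) = -178 - 141*f
v(-168, 129)/(-61*56 + ((-21 + 32) + 12)) - 31702/(-39086) = (-178 - 141*(-168))/(-61*56 + ((-21 + 32) + 12)) - 31702/(-39086) = (-178 + 23688)/(-3416 + (11 + 12)) - 31702*(-1/39086) = 23510/(-3416 + 23) + 15851/19543 = 23510/(-3393) + 15851/19543 = 23510*(-1/3393) + 15851/19543 = -23510/3393 + 15851/19543 = -405673487/66309399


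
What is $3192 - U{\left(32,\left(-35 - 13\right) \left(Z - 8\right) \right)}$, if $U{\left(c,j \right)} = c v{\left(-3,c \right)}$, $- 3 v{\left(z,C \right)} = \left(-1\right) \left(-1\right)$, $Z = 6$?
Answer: $\frac{9608}{3} \approx 3202.7$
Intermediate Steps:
$v{\left(z,C \right)} = - \frac{1}{3}$ ($v{\left(z,C \right)} = - \frac{\left(-1\right) \left(-1\right)}{3} = \left(- \frac{1}{3}\right) 1 = - \frac{1}{3}$)
$U{\left(c,j \right)} = - \frac{c}{3}$ ($U{\left(c,j \right)} = c \left(- \frac{1}{3}\right) = - \frac{c}{3}$)
$3192 - U{\left(32,\left(-35 - 13\right) \left(Z - 8\right) \right)} = 3192 - \left(- \frac{1}{3}\right) 32 = 3192 - - \frac{32}{3} = 3192 + \frac{32}{3} = \frac{9608}{3}$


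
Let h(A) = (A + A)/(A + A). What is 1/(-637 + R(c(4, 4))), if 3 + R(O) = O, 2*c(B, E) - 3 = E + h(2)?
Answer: -1/636 ≈ -0.0015723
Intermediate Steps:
h(A) = 1 (h(A) = (2*A)/((2*A)) = (2*A)*(1/(2*A)) = 1)
c(B, E) = 2 + E/2 (c(B, E) = 3/2 + (E + 1)/2 = 3/2 + (1 + E)/2 = 3/2 + (½ + E/2) = 2 + E/2)
R(O) = -3 + O
1/(-637 + R(c(4, 4))) = 1/(-637 + (-3 + (2 + (½)*4))) = 1/(-637 + (-3 + (2 + 2))) = 1/(-637 + (-3 + 4)) = 1/(-637 + 1) = 1/(-636) = -1/636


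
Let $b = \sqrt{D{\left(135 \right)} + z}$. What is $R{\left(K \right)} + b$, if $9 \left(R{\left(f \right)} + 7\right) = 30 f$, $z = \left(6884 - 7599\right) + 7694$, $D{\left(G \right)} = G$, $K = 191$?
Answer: $\frac{1889}{3} + \sqrt{7114} \approx 714.01$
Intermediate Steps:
$z = 6979$ ($z = -715 + 7694 = 6979$)
$R{\left(f \right)} = -7 + \frac{10 f}{3}$ ($R{\left(f \right)} = -7 + \frac{30 f}{9} = -7 + \frac{10 f}{3}$)
$b = \sqrt{7114}$ ($b = \sqrt{135 + 6979} = \sqrt{7114} \approx 84.344$)
$R{\left(K \right)} + b = \left(-7 + \frac{10}{3} \cdot 191\right) + \sqrt{7114} = \left(-7 + \frac{1910}{3}\right) + \sqrt{7114} = \frac{1889}{3} + \sqrt{7114}$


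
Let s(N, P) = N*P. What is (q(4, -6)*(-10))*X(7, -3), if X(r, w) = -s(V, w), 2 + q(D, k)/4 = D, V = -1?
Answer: 240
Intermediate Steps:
q(D, k) = -8 + 4*D
X(r, w) = w (X(r, w) = -(-1)*w = w)
(q(4, -6)*(-10))*X(7, -3) = ((-8 + 4*4)*(-10))*(-3) = ((-8 + 16)*(-10))*(-3) = (8*(-10))*(-3) = -80*(-3) = 240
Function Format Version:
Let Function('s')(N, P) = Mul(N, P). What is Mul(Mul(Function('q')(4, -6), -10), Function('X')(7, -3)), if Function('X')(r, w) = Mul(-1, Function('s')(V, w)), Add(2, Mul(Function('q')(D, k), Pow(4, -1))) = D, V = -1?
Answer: 240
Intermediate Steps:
Function('q')(D, k) = Add(-8, Mul(4, D))
Function('X')(r, w) = w (Function('X')(r, w) = Mul(-1, Mul(-1, w)) = w)
Mul(Mul(Function('q')(4, -6), -10), Function('X')(7, -3)) = Mul(Mul(Add(-8, Mul(4, 4)), -10), -3) = Mul(Mul(Add(-8, 16), -10), -3) = Mul(Mul(8, -10), -3) = Mul(-80, -3) = 240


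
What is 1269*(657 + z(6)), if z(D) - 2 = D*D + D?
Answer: 889569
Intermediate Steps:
z(D) = 2 + D + D² (z(D) = 2 + (D*D + D) = 2 + (D² + D) = 2 + (D + D²) = 2 + D + D²)
1269*(657 + z(6)) = 1269*(657 + (2 + 6 + 6²)) = 1269*(657 + (2 + 6 + 36)) = 1269*(657 + 44) = 1269*701 = 889569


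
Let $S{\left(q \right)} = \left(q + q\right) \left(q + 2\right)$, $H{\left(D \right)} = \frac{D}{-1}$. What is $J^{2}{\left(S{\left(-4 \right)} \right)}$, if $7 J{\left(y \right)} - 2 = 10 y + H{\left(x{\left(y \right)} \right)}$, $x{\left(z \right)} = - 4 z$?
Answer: $\frac{51076}{49} \approx 1042.4$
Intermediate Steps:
$H{\left(D \right)} = - D$ ($H{\left(D \right)} = D \left(-1\right) = - D$)
$S{\left(q \right)} = 2 q \left(2 + q\right)$
$J{\left(y \right)} = \frac{2}{7} + 2 y$ ($J{\left(y \right)} = \frac{2}{7} + \frac{10 y - - 4 y}{7} = \frac{2}{7} + \frac{10 y + 4 y}{7} = \frac{2}{7} + \frac{14 y}{7} = \frac{2}{7} + 2 y$)
$J^{2}{\left(S{\left(-4 \right)} \right)} = \left(\frac{2}{7} + 2 \cdot 2 \left(-4\right) \left(2 - 4\right)\right)^{2} = \left(\frac{2}{7} + 2 \cdot 2 \left(-4\right) \left(-2\right)\right)^{2} = \left(\frac{2}{7} + 2 \cdot 16\right)^{2} = \left(\frac{2}{7} + 32\right)^{2} = \left(\frac{226}{7}\right)^{2} = \frac{51076}{49}$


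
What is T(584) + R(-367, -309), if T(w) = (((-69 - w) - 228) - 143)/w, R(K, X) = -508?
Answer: -37212/73 ≈ -509.75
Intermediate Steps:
T(w) = (-440 - w)/w (T(w) = ((-297 - w) - 143)/w = (-440 - w)/w)
T(584) + R(-367, -309) = (-440 - 1*584)/584 - 508 = (-440 - 584)/584 - 508 = (1/584)*(-1024) - 508 = -128/73 - 508 = -37212/73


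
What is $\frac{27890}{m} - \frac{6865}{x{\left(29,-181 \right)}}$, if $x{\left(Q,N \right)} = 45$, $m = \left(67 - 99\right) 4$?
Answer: $- \frac{213377}{576} \approx -370.45$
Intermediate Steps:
$m = -128$ ($m = \left(-32\right) 4 = -128$)
$\frac{27890}{m} - \frac{6865}{x{\left(29,-181 \right)}} = \frac{27890}{-128} - \frac{6865}{45} = 27890 \left(- \frac{1}{128}\right) - \frac{1373}{9} = - \frac{13945}{64} - \frac{1373}{9} = - \frac{213377}{576}$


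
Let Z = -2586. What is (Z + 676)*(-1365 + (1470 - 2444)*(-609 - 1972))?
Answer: -4798930390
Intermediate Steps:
(Z + 676)*(-1365 + (1470 - 2444)*(-609 - 1972)) = (-2586 + 676)*(-1365 + (1470 - 2444)*(-609 - 1972)) = -1910*(-1365 - 974*(-2581)) = -1910*(-1365 + 2513894) = -1910*2512529 = -4798930390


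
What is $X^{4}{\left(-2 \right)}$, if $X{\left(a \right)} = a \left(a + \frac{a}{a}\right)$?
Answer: $16$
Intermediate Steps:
$X{\left(a \right)} = a \left(1 + a\right)$ ($X{\left(a \right)} = a \left(a + 1\right) = a \left(1 + a\right)$)
$X^{4}{\left(-2 \right)} = \left(- 2 \left(1 - 2\right)\right)^{4} = \left(\left(-2\right) \left(-1\right)\right)^{4} = 2^{4} = 16$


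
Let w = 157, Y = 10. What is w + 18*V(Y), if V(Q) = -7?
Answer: 31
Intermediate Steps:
w + 18*V(Y) = 157 + 18*(-7) = 157 - 126 = 31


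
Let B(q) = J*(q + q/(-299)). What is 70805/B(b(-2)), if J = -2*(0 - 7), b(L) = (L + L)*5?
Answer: -604877/2384 ≈ -253.72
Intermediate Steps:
b(L) = 10*L (b(L) = (2*L)*5 = 10*L)
J = 14 (J = -2*(-7) = 14)
B(q) = 4172*q/299 (B(q) = 14*(q + q/(-299)) = 14*(q + q*(-1/299)) = 14*(q - q/299) = 14*(298*q/299) = 4172*q/299)
70805/B(b(-2)) = 70805/((4172*(10*(-2))/299)) = 70805/(((4172/299)*(-20))) = 70805/(-83440/299) = 70805*(-299/83440) = -604877/2384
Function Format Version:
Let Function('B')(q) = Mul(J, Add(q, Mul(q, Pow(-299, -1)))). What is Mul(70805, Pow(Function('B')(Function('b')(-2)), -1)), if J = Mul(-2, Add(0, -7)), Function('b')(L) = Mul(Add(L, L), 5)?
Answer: Rational(-604877, 2384) ≈ -253.72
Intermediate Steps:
Function('b')(L) = Mul(10, L) (Function('b')(L) = Mul(Mul(2, L), 5) = Mul(10, L))
J = 14 (J = Mul(-2, -7) = 14)
Function('B')(q) = Mul(Rational(4172, 299), q) (Function('B')(q) = Mul(14, Add(q, Mul(q, Pow(-299, -1)))) = Mul(14, Add(q, Mul(q, Rational(-1, 299)))) = Mul(14, Add(q, Mul(Rational(-1, 299), q))) = Mul(14, Mul(Rational(298, 299), q)) = Mul(Rational(4172, 299), q))
Mul(70805, Pow(Function('B')(Function('b')(-2)), -1)) = Mul(70805, Pow(Mul(Rational(4172, 299), Mul(10, -2)), -1)) = Mul(70805, Pow(Mul(Rational(4172, 299), -20), -1)) = Mul(70805, Pow(Rational(-83440, 299), -1)) = Mul(70805, Rational(-299, 83440)) = Rational(-604877, 2384)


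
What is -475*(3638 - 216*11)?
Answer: -599450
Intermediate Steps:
-475*(3638 - 216*11) = -475*(3638 - 2376) = -475*1262 = -599450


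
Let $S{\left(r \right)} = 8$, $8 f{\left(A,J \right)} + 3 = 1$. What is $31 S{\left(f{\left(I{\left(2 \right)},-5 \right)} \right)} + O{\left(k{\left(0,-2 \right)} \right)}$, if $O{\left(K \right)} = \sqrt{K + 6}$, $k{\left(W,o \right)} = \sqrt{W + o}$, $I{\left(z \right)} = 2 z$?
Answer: $248 + \sqrt{6 + i \sqrt{2}} \approx 250.47 + 0.28672 i$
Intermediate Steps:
$f{\left(A,J \right)} = - \frac{1}{4}$ ($f{\left(A,J \right)} = - \frac{3}{8} + \frac{1}{8} \cdot 1 = - \frac{3}{8} + \frac{1}{8} = - \frac{1}{4}$)
$O{\left(K \right)} = \sqrt{6 + K}$
$31 S{\left(f{\left(I{\left(2 \right)},-5 \right)} \right)} + O{\left(k{\left(0,-2 \right)} \right)} = 31 \cdot 8 + \sqrt{6 + \sqrt{0 - 2}} = 248 + \sqrt{6 + \sqrt{-2}} = 248 + \sqrt{6 + i \sqrt{2}}$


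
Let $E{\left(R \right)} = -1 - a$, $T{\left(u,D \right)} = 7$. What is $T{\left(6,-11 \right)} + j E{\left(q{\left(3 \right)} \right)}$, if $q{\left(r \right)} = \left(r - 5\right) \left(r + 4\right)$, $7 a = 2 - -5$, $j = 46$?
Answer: $-85$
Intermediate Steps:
$a = 1$ ($a = \frac{2 - -5}{7} = \frac{2 + 5}{7} = \frac{1}{7} \cdot 7 = 1$)
$q{\left(r \right)} = \left(-5 + r\right) \left(4 + r\right)$
$E{\left(R \right)} = -2$ ($E{\left(R \right)} = -1 - 1 = -2$)
$T{\left(6,-11 \right)} + j E{\left(q{\left(3 \right)} \right)} = 7 + 46 \left(-2\right) = 7 - 92 = -85$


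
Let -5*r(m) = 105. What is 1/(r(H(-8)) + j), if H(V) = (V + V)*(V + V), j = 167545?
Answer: 1/167524 ≈ 5.9693e-6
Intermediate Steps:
H(V) = 4*V**2 (H(V) = (2*V)*(2*V) = 4*V**2)
r(m) = -21 (r(m) = -1/5*105 = -21)
1/(r(H(-8)) + j) = 1/(-21 + 167545) = 1/167524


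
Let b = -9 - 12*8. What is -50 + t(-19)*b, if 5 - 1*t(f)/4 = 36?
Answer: 12970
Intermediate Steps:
b = -105 (b = -9 - 96 = -105)
t(f) = -124 (t(f) = 20 - 4*36 = 20 - 144 = -124)
-50 + t(-19)*b = -50 - 124*(-105) = -50 + 13020 = 12970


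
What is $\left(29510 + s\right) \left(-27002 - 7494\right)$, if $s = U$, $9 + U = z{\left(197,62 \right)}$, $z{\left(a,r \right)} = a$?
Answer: $-1024462208$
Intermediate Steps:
$U = 188$ ($U = -9 + 197 = 188$)
$s = 188$
$\left(29510 + s\right) \left(-27002 - 7494\right) = \left(29510 + 188\right) \left(-27002 - 7494\right) = 29698 \left(-27002 - 7494\right) = 29698 \left(-34496\right) = -1024462208$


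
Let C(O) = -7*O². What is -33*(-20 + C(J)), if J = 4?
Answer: 4356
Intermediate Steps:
-33*(-20 + C(J)) = -33*(-20 - 7*4²) = -33*(-20 - 7*16) = -33*(-20 - 112) = -33*(-132) = 4356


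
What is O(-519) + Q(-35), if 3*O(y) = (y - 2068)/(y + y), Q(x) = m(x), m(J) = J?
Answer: -106403/3114 ≈ -34.169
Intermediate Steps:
Q(x) = x
O(y) = (-2068 + y)/(6*y) (O(y) = ((y - 2068)/(y + y))/3 = ((-2068 + y)/((2*y)))/3 = ((-2068 + y)*(1/(2*y)))/3 = ((-2068 + y)/(2*y))/3 = (-2068 + y)/(6*y))
O(-519) + Q(-35) = (1/6)*(-2068 - 519)/(-519) - 35 = (1/6)*(-1/519)*(-2587) - 35 = 2587/3114 - 35 = -106403/3114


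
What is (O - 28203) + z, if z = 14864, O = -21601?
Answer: -34940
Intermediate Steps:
(O - 28203) + z = (-21601 - 28203) + 14864 = -49804 + 14864 = -34940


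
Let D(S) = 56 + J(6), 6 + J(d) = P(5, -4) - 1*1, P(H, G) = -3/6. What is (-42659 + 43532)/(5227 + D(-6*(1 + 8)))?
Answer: 582/3517 ≈ 0.16548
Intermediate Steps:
P(H, G) = -½ (P(H, G) = -3*⅙ = -½)
J(d) = -15/2 (J(d) = -6 + (-½ - 1*1) = -6 + (-½ - 1) = -6 - 3/2 = -15/2)
D(S) = 97/2 (D(S) = 56 - 15/2 = 97/2)
(-42659 + 43532)/(5227 + D(-6*(1 + 8))) = (-42659 + 43532)/(5227 + 97/2) = 873/(10551/2) = 873*(2/10551) = 582/3517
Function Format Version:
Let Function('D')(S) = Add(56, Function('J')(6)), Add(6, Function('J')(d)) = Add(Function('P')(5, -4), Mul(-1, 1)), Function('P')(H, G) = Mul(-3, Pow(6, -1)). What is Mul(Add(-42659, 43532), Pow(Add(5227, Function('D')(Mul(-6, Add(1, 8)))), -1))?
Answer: Rational(582, 3517) ≈ 0.16548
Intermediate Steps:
Function('P')(H, G) = Rational(-1, 2) (Function('P')(H, G) = Mul(-3, Rational(1, 6)) = Rational(-1, 2))
Function('J')(d) = Rational(-15, 2) (Function('J')(d) = Add(-6, Add(Rational(-1, 2), Mul(-1, 1))) = Add(-6, Add(Rational(-1, 2), -1)) = Add(-6, Rational(-3, 2)) = Rational(-15, 2))
Function('D')(S) = Rational(97, 2) (Function('D')(S) = Add(56, Rational(-15, 2)) = Rational(97, 2))
Mul(Add(-42659, 43532), Pow(Add(5227, Function('D')(Mul(-6, Add(1, 8)))), -1)) = Mul(Add(-42659, 43532), Pow(Add(5227, Rational(97, 2)), -1)) = Mul(873, Pow(Rational(10551, 2), -1)) = Mul(873, Rational(2, 10551)) = Rational(582, 3517)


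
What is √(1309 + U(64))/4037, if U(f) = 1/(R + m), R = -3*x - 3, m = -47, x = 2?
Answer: √1026242/113036 ≈ 0.0089621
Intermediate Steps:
R = -9 (R = -3*2 - 3 = -6 - 3 = -9)
U(f) = -1/56 (U(f) = 1/(-9 - 47) = 1/(-56) = -1/56)
√(1309 + U(64))/4037 = √(1309 - 1/56)/4037 = √(73303/56)*(1/4037) = (√1026242/28)*(1/4037) = √1026242/113036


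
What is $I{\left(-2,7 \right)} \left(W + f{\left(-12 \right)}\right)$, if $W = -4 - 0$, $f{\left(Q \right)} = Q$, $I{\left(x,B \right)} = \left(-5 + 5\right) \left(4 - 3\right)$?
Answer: $0$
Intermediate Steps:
$I{\left(x,B \right)} = 0$ ($I{\left(x,B \right)} = 0 \cdot 1 = 0$)
$W = -4$ ($W = -4 + 0 = -4$)
$I{\left(-2,7 \right)} \left(W + f{\left(-12 \right)}\right) = 0 \left(-4 - 12\right) = 0 \left(-16\right) = 0$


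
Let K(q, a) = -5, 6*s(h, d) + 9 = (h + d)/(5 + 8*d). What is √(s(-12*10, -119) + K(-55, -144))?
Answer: I*√52123827/2841 ≈ 2.5412*I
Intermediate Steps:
s(h, d) = -3/2 + (d + h)/(6*(5 + 8*d)) (s(h, d) = -3/2 + ((h + d)/(5 + 8*d))/6 = -3/2 + ((d + h)/(5 + 8*d))/6 = -3/2 + (d + h)/(6*(5 + 8*d)))
√(s(-12*10, -119) + K(-55, -144)) = √((-45 - 12*10 - 71*(-119))/(6*(5 + 8*(-119))) - 5) = √((-45 - 120 + 8449)/(6*(5 - 952)) - 5) = √((⅙)*8284/(-947) - 5) = √((⅙)*(-1/947)*8284 - 5) = √(-4142/2841 - 5) = √(-18347/2841) = I*√52123827/2841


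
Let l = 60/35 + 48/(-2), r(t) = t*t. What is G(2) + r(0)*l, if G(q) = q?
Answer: 2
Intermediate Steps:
r(t) = t²
l = -156/7 (l = 60*(1/35) + 48*(-½) = 12/7 - 24 = -156/7 ≈ -22.286)
G(2) + r(0)*l = 2 + 0²*(-156/7) = 2 + 0*(-156/7) = 2 + 0 = 2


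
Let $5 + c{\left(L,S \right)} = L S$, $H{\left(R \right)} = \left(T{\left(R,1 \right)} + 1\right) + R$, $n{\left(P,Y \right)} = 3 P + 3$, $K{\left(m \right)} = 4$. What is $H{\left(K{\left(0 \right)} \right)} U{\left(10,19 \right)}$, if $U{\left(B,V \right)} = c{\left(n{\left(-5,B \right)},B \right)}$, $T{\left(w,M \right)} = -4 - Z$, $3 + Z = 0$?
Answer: $-500$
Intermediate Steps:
$Z = -3$ ($Z = -3 + 0 = -3$)
$T{\left(w,M \right)} = -1$ ($T{\left(w,M \right)} = -4 - -3 = -4 + 3 = -1$)
$n{\left(P,Y \right)} = 3 + 3 P$
$H{\left(R \right)} = R$ ($H{\left(R \right)} = \left(-1 + 1\right) + R = 0 + R = R$)
$c{\left(L,S \right)} = -5 + L S$
$U{\left(B,V \right)} = -5 - 12 B$ ($U{\left(B,V \right)} = -5 + \left(3 + 3 \left(-5\right)\right) B = -5 + \left(3 - 15\right) B = -5 - 12 B$)
$H{\left(K{\left(0 \right)} \right)} U{\left(10,19 \right)} = 4 \left(-5 - 120\right) = 4 \left(-125\right) = -500$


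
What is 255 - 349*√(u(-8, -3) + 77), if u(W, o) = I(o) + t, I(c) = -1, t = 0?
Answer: 255 - 698*√19 ≈ -2787.5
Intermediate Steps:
u(W, o) = -1 (u(W, o) = -1 + 0 = -1)
255 - 349*√(u(-8, -3) + 77) = 255 - 349*√(-1 + 77) = 255 - 698*√19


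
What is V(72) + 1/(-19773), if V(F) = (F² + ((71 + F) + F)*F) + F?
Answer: 410012927/19773 ≈ 20736.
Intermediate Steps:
V(F) = F + F² + F*(71 + 2*F) (V(F) = (F² + (71 + 2*F)*F) + F = (F² + F*(71 + 2*F)) + F = F + F² + F*(71 + 2*F))
V(72) + 1/(-19773) = 3*72*(24 + 72) + 1/(-19773) = 3*72*96 - 1/19773 = 20736 - 1/19773 = 410012927/19773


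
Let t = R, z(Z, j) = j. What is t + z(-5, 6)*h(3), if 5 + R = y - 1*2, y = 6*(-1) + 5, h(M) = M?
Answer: 10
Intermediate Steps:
y = -1 (y = -6 + 5 = -1)
R = -8 (R = -5 + (-1 - 1*2) = -5 + (-1 - 2) = -5 - 3 = -8)
t = -8
t + z(-5, 6)*h(3) = -8 + 6*3 = -8 + 18 = 10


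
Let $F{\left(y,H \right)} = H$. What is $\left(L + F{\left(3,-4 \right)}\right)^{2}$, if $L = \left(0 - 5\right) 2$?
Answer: $196$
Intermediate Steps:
$L = -10$ ($L = \left(-5\right) 2 = -10$)
$\left(L + F{\left(3,-4 \right)}\right)^{2} = \left(-10 - 4\right)^{2} = \left(-14\right)^{2} = 196$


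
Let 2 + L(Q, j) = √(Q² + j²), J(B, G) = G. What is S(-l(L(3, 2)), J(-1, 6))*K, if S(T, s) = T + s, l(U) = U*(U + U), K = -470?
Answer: 13160 - 3760*√13 ≈ -396.87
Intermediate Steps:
L(Q, j) = -2 + √(Q² + j²)
l(U) = 2*U² (l(U) = U*(2*U) = 2*U²)
S(-l(L(3, 2)), J(-1, 6))*K = (-2*(-2 + √(3² + 2²))² + 6)*(-470) = (-2*(-2 + √(9 + 4))² + 6)*(-470) = (-2*(-2 + √13)² + 6)*(-470) = (6 - 2*(-2 + √13)²)*(-470) = -2820 + 940*(-2 + √13)²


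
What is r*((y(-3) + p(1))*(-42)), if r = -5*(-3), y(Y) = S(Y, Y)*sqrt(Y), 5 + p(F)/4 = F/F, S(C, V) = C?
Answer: 10080 + 1890*I*sqrt(3) ≈ 10080.0 + 3273.6*I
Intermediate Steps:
p(F) = -16 (p(F) = -20 + 4*(F/F) = -20 + 4*1 = -20 + 4 = -16)
y(Y) = Y**(3/2) (y(Y) = Y*sqrt(Y) = Y**(3/2))
r = 15
r*((y(-3) + p(1))*(-42)) = 15*(((-3)**(3/2) - 16)*(-42)) = 15*((-3*I*sqrt(3) - 16)*(-42)) = 15*((-16 - 3*I*sqrt(3))*(-42)) = 15*(672 + 126*I*sqrt(3)) = 10080 + 1890*I*sqrt(3)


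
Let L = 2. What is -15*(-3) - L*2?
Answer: 41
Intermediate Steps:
-15*(-3) - L*2 = -15*(-3) - 1*2*2 = 45 - 2*2 = 45 - 4 = 41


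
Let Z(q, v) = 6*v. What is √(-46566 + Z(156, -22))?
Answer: I*√46698 ≈ 216.1*I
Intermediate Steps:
√(-46566 + Z(156, -22)) = √(-46566 + 6*(-22)) = √(-46566 - 132) = √(-46698) = I*√46698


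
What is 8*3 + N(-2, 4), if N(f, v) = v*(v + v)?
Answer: 56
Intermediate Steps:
N(f, v) = 2*v² (N(f, v) = v*(2*v) = 2*v²)
8*3 + N(-2, 4) = 8*3 + 2*4² = 24 + 2*16 = 24 + 32 = 56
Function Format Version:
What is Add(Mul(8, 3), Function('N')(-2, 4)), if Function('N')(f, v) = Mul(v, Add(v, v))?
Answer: 56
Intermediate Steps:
Function('N')(f, v) = Mul(2, Pow(v, 2)) (Function('N')(f, v) = Mul(v, Mul(2, v)) = Mul(2, Pow(v, 2)))
Add(Mul(8, 3), Function('N')(-2, 4)) = Add(Mul(8, 3), Mul(2, Pow(4, 2))) = Add(24, Mul(2, 16)) = Add(24, 32) = 56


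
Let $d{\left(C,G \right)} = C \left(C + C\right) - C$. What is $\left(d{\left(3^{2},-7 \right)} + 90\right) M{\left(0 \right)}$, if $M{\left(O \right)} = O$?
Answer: $0$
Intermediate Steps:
$d{\left(C,G \right)} = - C + 2 C^{2}$ ($d{\left(C,G \right)} = C 2 C - C = 2 C^{2} - C = - C + 2 C^{2}$)
$\left(d{\left(3^{2},-7 \right)} + 90\right) M{\left(0 \right)} = \left(3^{2} \left(-1 + 2 \cdot 3^{2}\right) + 90\right) 0 = \left(9 \left(-1 + 2 \cdot 9\right) + 90\right) 0 = \left(9 \left(-1 + 18\right) + 90\right) 0 = \left(9 \cdot 17 + 90\right) 0 = \left(153 + 90\right) 0 = 243 \cdot 0 = 0$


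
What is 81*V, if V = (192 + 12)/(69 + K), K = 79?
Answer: 4131/37 ≈ 111.65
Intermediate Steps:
V = 51/37 (V = (192 + 12)/(69 + 79) = 204/148 = 204*(1/148) = 51/37 ≈ 1.3784)
81*V = 81*(51/37) = 4131/37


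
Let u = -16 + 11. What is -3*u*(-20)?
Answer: -300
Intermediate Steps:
u = -5
-3*u*(-20) = -3*(-5)*(-20) = 15*(-20) = -300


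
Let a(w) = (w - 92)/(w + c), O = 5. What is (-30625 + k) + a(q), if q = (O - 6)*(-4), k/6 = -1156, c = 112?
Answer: -1089291/29 ≈ -37562.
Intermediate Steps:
k = -6936 (k = 6*(-1156) = -6936)
q = 4 (q = (5 - 6)*(-4) = -1*(-4) = 4)
a(w) = (-92 + w)/(112 + w) (a(w) = (w - 92)/(w + 112) = (-92 + w)/(112 + w))
(-30625 + k) + a(q) = (-30625 - 6936) + (-92 + 4)/(112 + 4) = -37561 - 88/116 = -37561 + (1/116)*(-88) = -37561 - 22/29 = -1089291/29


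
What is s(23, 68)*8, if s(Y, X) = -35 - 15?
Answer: -400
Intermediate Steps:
s(Y, X) = -50
s(23, 68)*8 = -50*8 = -400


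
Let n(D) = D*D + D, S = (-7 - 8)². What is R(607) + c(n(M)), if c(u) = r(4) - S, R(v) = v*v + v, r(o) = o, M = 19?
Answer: 368835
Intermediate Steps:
S = 225 (S = (-15)² = 225)
R(v) = v + v² (R(v) = v² + v = v + v²)
n(D) = D + D² (n(D) = D² + D = D + D²)
c(u) = -221 (c(u) = 4 - 1*225 = 4 - 225 = -221)
R(607) + c(n(M)) = 607*(1 + 607) - 221 = 607*608 - 221 = 369056 - 221 = 368835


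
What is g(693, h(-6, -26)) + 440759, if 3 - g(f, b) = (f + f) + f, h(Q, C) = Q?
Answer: 438683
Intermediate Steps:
g(f, b) = 3 - 3*f (g(f, b) = 3 - ((f + f) + f) = 3 - (2*f + f) = 3 - 3*f)
g(693, h(-6, -26)) + 440759 = (3 - 3*693) + 440759 = (3 - 2079) + 440759 = -2076 + 440759 = 438683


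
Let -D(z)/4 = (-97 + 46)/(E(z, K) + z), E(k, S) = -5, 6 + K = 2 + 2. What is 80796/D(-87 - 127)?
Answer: -1474527/17 ≈ -86737.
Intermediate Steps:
K = -2 (K = -6 + (2 + 2) = -6 + 4 = -2)
D(z) = 204/(-5 + z) (D(z) = -4*(-97 + 46)/(-5 + z) = -(-204)/(-5 + z) = 204/(-5 + z))
80796/D(-87 - 127) = 80796/((204/(-5 + (-87 - 127)))) = 80796/((204/(-5 - 214))) = 80796/((204/(-219))) = 80796/((204*(-1/219))) = 80796/(-68/73) = 80796*(-73/68) = -1474527/17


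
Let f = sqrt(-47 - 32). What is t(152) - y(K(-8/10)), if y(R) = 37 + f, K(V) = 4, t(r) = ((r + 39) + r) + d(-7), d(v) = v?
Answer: 299 - I*sqrt(79) ≈ 299.0 - 8.8882*I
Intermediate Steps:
f = I*sqrt(79) (f = sqrt(-79) = I*sqrt(79) ≈ 8.8882*I)
t(r) = 32 + 2*r (t(r) = ((r + 39) + r) - 7 = ((39 + r) + r) - 7 = (39 + 2*r) - 7 = 32 + 2*r)
y(R) = 37 + I*sqrt(79)
t(152) - y(K(-8/10)) = (32 + 2*152) - (37 + I*sqrt(79)) = (32 + 304) + (-37 - I*sqrt(79)) = 336 + (-37 - I*sqrt(79)) = 299 - I*sqrt(79)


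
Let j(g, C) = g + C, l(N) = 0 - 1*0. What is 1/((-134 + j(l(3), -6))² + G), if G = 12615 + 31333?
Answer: 1/63548 ≈ 1.5736e-5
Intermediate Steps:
l(N) = 0 (l(N) = 0 + 0 = 0)
j(g, C) = C + g
G = 43948
1/((-134 + j(l(3), -6))² + G) = 1/((-134 + (-6 + 0))² + 43948) = 1/((-134 - 6)² + 43948) = 1/((-140)² + 43948) = 1/(19600 + 43948) = 1/63548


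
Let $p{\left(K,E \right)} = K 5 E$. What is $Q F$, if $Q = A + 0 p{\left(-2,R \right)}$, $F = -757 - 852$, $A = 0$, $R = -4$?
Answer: $0$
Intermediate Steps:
$p{\left(K,E \right)} = 5 E K$ ($p{\left(K,E \right)} = 5 K E = 5 E K$)
$F = -1609$
$Q = 0$ ($Q = 0 + 0 \cdot 5 \left(-4\right) \left(-2\right) = 0 + 0 \cdot 40 = 0 + 0 = 0$)
$Q F = 0 \left(-1609\right) = 0$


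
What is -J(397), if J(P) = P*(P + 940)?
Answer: -530789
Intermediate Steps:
J(P) = P*(940 + P)
-J(397) = -397*(940 + 397) = -397*1337 = -1*530789 = -530789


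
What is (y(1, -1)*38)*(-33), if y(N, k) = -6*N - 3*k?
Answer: 3762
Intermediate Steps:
(y(1, -1)*38)*(-33) = ((-6*1 - 3*(-1))*38)*(-33) = ((-6 + 3)*38)*(-33) = -3*38*(-33) = -114*(-33) = 3762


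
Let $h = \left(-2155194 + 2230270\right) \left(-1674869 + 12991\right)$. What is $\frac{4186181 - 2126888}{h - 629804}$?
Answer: $- \frac{686431}{41589260844} \approx -1.6505 \cdot 10^{-5}$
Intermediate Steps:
$h = -124767152728$ ($h = 75076 \left(-1661878\right) = -124767152728$)
$\frac{4186181 - 2126888}{h - 629804} = \frac{4186181 - 2126888}{-124767152728 - 629804} = \frac{2059293}{-124767782532} = 2059293 \left(- \frac{1}{124767782532}\right) = - \frac{686431}{41589260844}$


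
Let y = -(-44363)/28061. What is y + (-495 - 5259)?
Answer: -14674421/2551 ≈ -5752.4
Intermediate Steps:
y = 4033/2551 (y = -(-44363)/28061 = -1*(-4033/2551) = 4033/2551 ≈ 1.5809)
y + (-495 - 5259) = 4033/2551 + (-495 - 5259) = 4033/2551 - 5754 = -14674421/2551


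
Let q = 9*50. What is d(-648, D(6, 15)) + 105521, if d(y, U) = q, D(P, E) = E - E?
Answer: 105971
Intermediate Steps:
D(P, E) = 0
q = 450
d(y, U) = 450
d(-648, D(6, 15)) + 105521 = 450 + 105521 = 105971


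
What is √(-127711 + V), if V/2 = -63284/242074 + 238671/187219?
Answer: 5*I*√2623116314023536812576753/22660426103 ≈ 357.36*I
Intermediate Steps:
V = 45928076458/22660426103 (V = 2*(-63284/242074 + 238671/187219) = 2*(-63284*1/242074 + 238671*(1/187219)) = 2*(-31642/121037 + 238671/187219) = 2*(22964038229/22660426103) = 45928076458/22660426103 ≈ 2.0268)
√(-127711 + V) = √(-127711 + 45928076458/22660426103) = √(-2893939749963775/22660426103) = 5*I*√2623116314023536812576753/22660426103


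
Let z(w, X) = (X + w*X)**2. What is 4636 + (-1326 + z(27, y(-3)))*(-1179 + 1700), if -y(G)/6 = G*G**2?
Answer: 10719043006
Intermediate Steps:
y(G) = -6*G**3 (y(G) = -6*G*G**2 = -6*G**3)
z(w, X) = (X + X*w)**2
4636 + (-1326 + z(27, y(-3)))*(-1179 + 1700) = 4636 + (-1326 + (-6*(-3)**3)**2*(1 + 27)**2)*(-1179 + 1700) = 4636 + (-1326 + (-6*(-27))**2*28**2)*521 = 4636 + (-1326 + 162**2*784)*521 = 4636 + (-1326 + 26244*784)*521 = 4636 + (-1326 + 20575296)*521 = 4636 + 20573970*521 = 4636 + 10719038370 = 10719043006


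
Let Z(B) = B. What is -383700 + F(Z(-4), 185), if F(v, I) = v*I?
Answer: -384440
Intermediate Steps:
F(v, I) = I*v
-383700 + F(Z(-4), 185) = -383700 + 185*(-4) = -383700 - 740 = -384440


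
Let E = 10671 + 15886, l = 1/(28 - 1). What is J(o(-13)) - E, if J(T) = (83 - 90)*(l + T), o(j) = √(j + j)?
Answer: -717046/27 - 7*I*√26 ≈ -26557.0 - 35.693*I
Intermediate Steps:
o(j) = √2*√j (o(j) = √(2*j) = √2*√j)
l = 1/27 ≈ 0.037037
J(T) = -7/27 - 7*T (J(T) = (83 - 90)*(1/27 + T) = -7*(1/27 + T) = -7/27 - 7*T)
E = 26557
J(o(-13)) - E = (-7/27 - 7*√2*√(-13)) - 1*26557 = (-7/27 - 7*√2*I*√13) - 26557 = (-7/27 - 7*I*√26) - 26557 = -717046/27 - 7*I*√26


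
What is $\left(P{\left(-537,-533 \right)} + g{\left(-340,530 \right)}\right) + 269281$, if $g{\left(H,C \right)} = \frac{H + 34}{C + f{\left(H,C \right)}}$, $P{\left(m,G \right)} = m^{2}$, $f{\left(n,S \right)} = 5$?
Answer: $\frac{298342444}{535} \approx 5.5765 \cdot 10^{5}$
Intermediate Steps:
$g{\left(H,C \right)} = \frac{34 + H}{5 + C}$ ($g{\left(H,C \right)} = \frac{H + 34}{C + 5} = \frac{34 + H}{5 + C}$)
$\left(P{\left(-537,-533 \right)} + g{\left(-340,530 \right)}\right) + 269281 = \left(\left(-537\right)^{2} + \frac{34 - 340}{5 + 530}\right) + 269281 = \left(288369 + \frac{1}{535} \left(-306\right)\right) + 269281 = \left(288369 - \frac{306}{535}\right) + 269281 = \frac{154277109}{535} + 269281 = \frac{298342444}{535}$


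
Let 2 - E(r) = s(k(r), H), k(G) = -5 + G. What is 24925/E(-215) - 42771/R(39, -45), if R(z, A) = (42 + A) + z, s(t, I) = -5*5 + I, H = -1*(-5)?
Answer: -7277/132 ≈ -55.129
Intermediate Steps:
H = 5
s(t, I) = -25 + I
E(r) = 22 (E(r) = 2 - (-25 + 5) = 2 - 1*(-20) = 2 + 20 = 22)
R(z, A) = 42 + A + z
24925/E(-215) - 42771/R(39, -45) = 24925/22 - 42771/(42 - 45 + 39) = 24925*(1/22) - 42771/36 = 24925/22 - 42771*1/36 = 24925/22 - 14257/12 = -7277/132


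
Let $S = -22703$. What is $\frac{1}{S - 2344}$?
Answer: $- \frac{1}{25047} \approx -3.9925 \cdot 10^{-5}$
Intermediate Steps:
$\frac{1}{S - 2344} = \frac{1}{-22703 - 2344} = \frac{1}{-25047} = - \frac{1}{25047}$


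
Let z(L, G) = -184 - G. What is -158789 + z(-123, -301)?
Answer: -158672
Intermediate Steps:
-158789 + z(-123, -301) = -158789 + (-184 - 1*(-301)) = -158789 + (-184 + 301) = -158789 + 117 = -158672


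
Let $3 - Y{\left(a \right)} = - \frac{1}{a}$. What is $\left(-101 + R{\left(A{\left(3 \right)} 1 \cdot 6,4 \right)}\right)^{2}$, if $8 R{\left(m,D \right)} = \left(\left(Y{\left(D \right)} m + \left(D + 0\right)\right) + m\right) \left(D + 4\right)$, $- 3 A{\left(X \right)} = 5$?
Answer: $\frac{77841}{4} \approx 19460.0$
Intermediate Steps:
$A{\left(X \right)} = - \frac{5}{3}$ ($A{\left(X \right)} = \left(- \frac{1}{3}\right) 5 = - \frac{5}{3}$)
$Y{\left(a \right)} = 3 + \frac{1}{a}$ ($Y{\left(a \right)} = 3 - - \frac{1}{a} = 3 + \frac{1}{a}$)
$R{\left(m,D \right)} = \frac{\left(4 + D\right) \left(D + m + m \left(3 + \frac{1}{D}\right)\right)}{8}$ ($R{\left(m,D \right)} = \frac{\left(\left(\left(3 + \frac{1}{D}\right) m + \left(D + 0\right)\right) + m\right) \left(D + 4\right)}{8} = \frac{\left(\left(m \left(3 + \frac{1}{D}\right) + D\right) + m\right) \left(4 + D\right)}{8} = \frac{\left(\left(D + m \left(3 + \frac{1}{D}\right)\right) + m\right) \left(4 + D\right)}{8} = \frac{\left(D + m + m \left(3 + \frac{1}{D}\right)\right) \left(4 + D\right)}{8} = \frac{\left(4 + D\right) \left(D + m + m \left(3 + \frac{1}{D}\right)\right)}{8}$)
$\left(-101 + R{\left(A{\left(3 \right)} 1 \cdot 6,4 \right)}\right)^{2} = \left(-101 + \left(\frac{1}{2} \cdot 4 + \frac{4^{2}}{8} + \frac{17 \left(- \frac{5}{3}\right) 1 \cdot 6}{8} + \frac{1}{2} \cdot 4 \left(- \frac{5}{3}\right) 1 \cdot 6 + \frac{\left(- \frac{5}{3}\right) 1 \cdot 6}{2 \cdot 4}\right)\right)^{2} = \left(-101 + \left(2 + \frac{1}{8} \cdot 16 + \frac{17 \left(\left(- \frac{5}{3}\right) 6\right)}{8} + \frac{1}{2} \cdot 4 \left(\left(- \frac{5}{3}\right) 6\right) + \frac{1}{2} \left(\left(- \frac{5}{3}\right) 6\right) \frac{1}{4}\right)\right)^{2} = \left(-101 + \left(2 + 2 + \frac{17}{8} \left(-10\right) + \frac{1}{2} \cdot 4 \left(-10\right) + \frac{1}{2} \left(-10\right) \frac{1}{4}\right)\right)^{2} = \left(-101 - \frac{77}{2}\right)^{2} = \left(- \frac{279}{2}\right)^{2} = \frac{77841}{4}$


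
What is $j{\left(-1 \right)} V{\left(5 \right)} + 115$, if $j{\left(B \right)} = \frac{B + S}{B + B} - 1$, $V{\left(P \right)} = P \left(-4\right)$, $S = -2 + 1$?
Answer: $115$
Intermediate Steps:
$S = -1$
$V{\left(P \right)} = - 4 P$
$j{\left(B \right)} = -1 + \frac{-1 + B}{2 B}$ ($j{\left(B \right)} = \frac{B - 1}{B + B} - 1 = \frac{-1 + B}{2 B} - 1 = -1 + \frac{-1 + B}{2 B}$)
$j{\left(-1 \right)} V{\left(5 \right)} + 115 = \frac{-1 - -1}{2 \left(-1\right)} \left(\left(-4\right) 5\right) + 115 = \frac{1}{2} \left(-1\right) \left(-1 + 1\right) \left(-20\right) + 115 = \frac{1}{2} \left(-1\right) 0 \left(-20\right) + 115 = 0 \left(-20\right) + 115 = 0 + 115 = 115$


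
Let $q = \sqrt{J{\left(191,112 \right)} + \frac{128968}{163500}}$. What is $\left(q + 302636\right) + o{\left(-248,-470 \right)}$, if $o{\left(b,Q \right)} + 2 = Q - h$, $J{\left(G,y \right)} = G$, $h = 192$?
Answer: $301972 + \frac{\sqrt{12817365045}}{8175} \approx 3.0199 \cdot 10^{5}$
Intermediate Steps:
$o{\left(b,Q \right)} = -194 + Q$ ($o{\left(b,Q \right)} = -2 + \left(Q - 192\right) = -2 + \left(-192 + Q\right) = -194 + Q$)
$q = \frac{\sqrt{12817365045}}{8175}$ ($q = \sqrt{191 + \frac{128968}{163500}} = \sqrt{191 + 128968 \cdot \frac{1}{163500}} = \sqrt{191 + \frac{32242}{40875}} = \sqrt{\frac{7839367}{40875}} = \frac{\sqrt{12817365045}}{8175} \approx 13.849$)
$\left(q + 302636\right) + o{\left(-248,-470 \right)} = \left(\frac{\sqrt{12817365045}}{8175} + 302636\right) - 664 = \left(302636 + \frac{\sqrt{12817365045}}{8175}\right) - 664 = 301972 + \frac{\sqrt{12817365045}}{8175}$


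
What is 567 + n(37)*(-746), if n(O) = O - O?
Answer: 567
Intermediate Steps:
n(O) = 0
567 + n(37)*(-746) = 567 + 0*(-746) = 567 + 0 = 567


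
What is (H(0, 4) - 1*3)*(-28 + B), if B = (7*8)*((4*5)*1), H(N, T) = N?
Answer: -3276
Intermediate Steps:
B = 1120 (B = 56*(20*1) = 56*20 = 1120)
(H(0, 4) - 1*3)*(-28 + B) = (0 - 1*3)*(-28 + 1120) = (0 - 3)*1092 = -3*1092 = -3276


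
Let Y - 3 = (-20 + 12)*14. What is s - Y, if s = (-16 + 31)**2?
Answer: 334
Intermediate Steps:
s = 225 (s = 15**2 = 225)
Y = -109 (Y = 3 + (-20 + 12)*14 = 3 - 8*14 = 3 - 112 = -109)
s - Y = 225 - 1*(-109) = 225 + 109 = 334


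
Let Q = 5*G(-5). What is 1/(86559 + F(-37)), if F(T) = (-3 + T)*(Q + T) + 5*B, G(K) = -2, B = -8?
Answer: 1/88399 ≈ 1.1312e-5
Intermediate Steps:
Q = -10 (Q = 5*(-2) = -10)
F(T) = -40 + (-10 + T)*(-3 + T) (F(T) = (-3 + T)*(-10 + T) + 5*(-8) = (-10 + T)*(-3 + T) - 40 = -40 + (-10 + T)*(-3 + T))
1/(86559 + F(-37)) = 1/(86559 + (-10 + (-37)² - 13*(-37))) = 1/(86559 + (-10 + 1369 + 481)) = 1/(86559 + 1840) = 1/88399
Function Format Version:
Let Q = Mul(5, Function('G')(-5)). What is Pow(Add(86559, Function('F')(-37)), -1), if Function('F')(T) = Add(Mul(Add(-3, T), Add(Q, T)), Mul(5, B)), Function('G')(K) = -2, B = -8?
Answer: Rational(1, 88399) ≈ 1.1312e-5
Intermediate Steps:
Q = -10 (Q = Mul(5, -2) = -10)
Function('F')(T) = Add(-40, Mul(Add(-10, T), Add(-3, T))) (Function('F')(T) = Add(Mul(Add(-3, T), Add(-10, T)), Mul(5, -8)) = Add(Mul(Add(-10, T), Add(-3, T)), -40) = Add(-40, Mul(Add(-10, T), Add(-3, T))))
Pow(Add(86559, Function('F')(-37)), -1) = Pow(Add(86559, Add(-10, Pow(-37, 2), Mul(-13, -37))), -1) = Pow(Add(86559, Add(-10, 1369, 481)), -1) = Pow(Add(86559, 1840), -1) = Pow(88399, -1) = Rational(1, 88399)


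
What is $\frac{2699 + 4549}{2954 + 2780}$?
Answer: $\frac{3624}{2867} \approx 1.264$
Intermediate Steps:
$\frac{2699 + 4549}{2954 + 2780} = \frac{7248}{5734} = 7248 \cdot \frac{1}{5734} = \frac{3624}{2867}$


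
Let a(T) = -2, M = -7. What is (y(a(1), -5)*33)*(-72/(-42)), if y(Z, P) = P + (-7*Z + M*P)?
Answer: 17424/7 ≈ 2489.1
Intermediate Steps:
y(Z, P) = -7*Z - 6*P (y(Z, P) = P + (-7*Z - 7*P) = P + (-7*P - 7*Z) = -7*Z - 6*P)
(y(a(1), -5)*33)*(-72/(-42)) = ((-7*(-2) - 6*(-5))*33)*(-72/(-42)) = ((14 + 30)*33)*(-72*(-1/42)) = (44*33)*(12/7) = 1452*(12/7) = 17424/7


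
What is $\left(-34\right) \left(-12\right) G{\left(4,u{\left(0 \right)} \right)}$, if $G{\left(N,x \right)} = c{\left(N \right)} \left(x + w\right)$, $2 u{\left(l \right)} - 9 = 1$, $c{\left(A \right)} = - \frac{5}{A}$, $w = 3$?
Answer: $-4080$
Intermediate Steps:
$u{\left(l \right)} = 5$ ($u{\left(l \right)} = \frac{9}{2} + \frac{1}{2} \cdot 1 = \frac{9}{2} + \frac{1}{2} = 5$)
$G{\left(N,x \right)} = - \frac{5 \left(3 + x\right)}{N}$ ($G{\left(N,x \right)} = - \frac{5}{N} \left(x + 3\right) = - \frac{5}{N} \left(3 + x\right) = - \frac{5 \left(3 + x\right)}{N}$)
$\left(-34\right) \left(-12\right) G{\left(4,u{\left(0 \right)} \right)} = \left(-34\right) \left(-12\right) \frac{5 \left(-3 - 5\right)}{4} = 408 \cdot 5 \cdot \frac{1}{4} \left(-3 - 5\right) = 408 \cdot 5 \cdot \frac{1}{4} \left(-8\right) = 408 \left(-10\right) = -4080$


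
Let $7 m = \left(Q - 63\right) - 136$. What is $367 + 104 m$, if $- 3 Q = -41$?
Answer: $- \frac{50117}{21} \approx -2386.5$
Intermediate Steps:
$Q = \frac{41}{3}$ ($Q = \left(- \frac{1}{3}\right) \left(-41\right) = \frac{41}{3} \approx 13.667$)
$m = - \frac{556}{21}$ ($m = \frac{\left(\frac{41}{3} - 63\right) - 136}{7} = \frac{- \frac{148}{3} - 136}{7} = \frac{1}{7} \left(- \frac{556}{3}\right) = - \frac{556}{21} \approx -26.476$)
$367 + 104 m = 367 + 104 \left(- \frac{556}{21}\right) = 367 - \frac{57824}{21} = - \frac{50117}{21}$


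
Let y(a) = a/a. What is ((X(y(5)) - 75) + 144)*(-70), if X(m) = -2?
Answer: -4690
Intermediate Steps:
y(a) = 1
((X(y(5)) - 75) + 144)*(-70) = ((-2 - 75) + 144)*(-70) = (-77 + 144)*(-70) = 67*(-70) = -4690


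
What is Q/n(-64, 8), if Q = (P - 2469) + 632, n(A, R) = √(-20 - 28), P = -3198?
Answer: 5035*I*√3/12 ≈ 726.74*I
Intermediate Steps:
n(A, R) = 4*I*√3 (n(A, R) = √(-48) = 4*I*√3)
Q = -5035 (Q = (-3198 - 2469) + 632 = -5667 + 632 = -5035)
Q/n(-64, 8) = -5035*(-I*√3/12) = -(-5035)*I*√3/12 = 5035*I*√3/12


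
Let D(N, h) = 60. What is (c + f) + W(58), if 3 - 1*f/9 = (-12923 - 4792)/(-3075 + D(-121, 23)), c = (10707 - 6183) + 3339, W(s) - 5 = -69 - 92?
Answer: 514635/67 ≈ 7681.1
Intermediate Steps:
W(s) = -156 (W(s) = 5 + (-69 - 92) = 5 - 161 = -156)
c = 7863 (c = 4524 + 3339 = 7863)
f = -1734/67 (f = 27 - 9*(-12923 - 4792)/(-3075 + 60) = 27 - (-159435)/(-3015) = 27 - (-159435)*(-1)/3015 = 27 - 9*1181/201 = 27 - 3543/67 = -1734/67 ≈ -25.881)
(c + f) + W(58) = (7863 - 1734/67) - 156 = 525087/67 - 156 = 514635/67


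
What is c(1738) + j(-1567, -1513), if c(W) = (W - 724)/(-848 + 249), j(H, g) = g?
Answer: -907301/599 ≈ -1514.7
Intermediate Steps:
c(W) = 724/599 - W/599 (c(W) = (-724 + W)/(-599) = (-724 + W)*(-1/599) = 724/599 - W/599)
c(1738) + j(-1567, -1513) = (724/599 - 1/599*1738) - 1513 = (724/599 - 1738/599) - 1513 = -1014/599 - 1513 = -907301/599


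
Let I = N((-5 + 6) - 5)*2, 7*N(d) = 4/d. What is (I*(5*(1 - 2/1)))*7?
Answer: 10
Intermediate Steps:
N(d) = 4/(7*d) (N(d) = (4/d)/7 = 4/(7*d))
I = -2/7 (I = (4/(7*((-5 + 6) - 5)))*2 = (4/(7*(1 - 5)))*2 = ((4/7)/(-4))*2 = ((4/7)*(-1/4))*2 = -1/7*2 = -2/7 ≈ -0.28571)
(I*(5*(1 - 2/1)))*7 = -10*(1 - 2/1)/7*7 = -10*(1 - 2*1)/7*7 = -10*(1 - 2)/7*7 = -10*(-1)/7*7 = -2/7*(-5)*7 = (10/7)*7 = 10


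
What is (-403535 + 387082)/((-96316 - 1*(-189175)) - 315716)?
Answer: 16453/222857 ≈ 0.073828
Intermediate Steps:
(-403535 + 387082)/((-96316 - 1*(-189175)) - 315716) = -16453/((-96316 + 189175) - 315716) = -16453/(92859 - 315716) = -16453/(-222857) = -16453*(-1/222857) = 16453/222857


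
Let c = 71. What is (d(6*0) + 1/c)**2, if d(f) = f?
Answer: 1/5041 ≈ 0.00019837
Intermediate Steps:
(d(6*0) + 1/c)**2 = (6*0 + 1/71)**2 = (0 + 1/71)**2 = (1/71)**2 = 1/5041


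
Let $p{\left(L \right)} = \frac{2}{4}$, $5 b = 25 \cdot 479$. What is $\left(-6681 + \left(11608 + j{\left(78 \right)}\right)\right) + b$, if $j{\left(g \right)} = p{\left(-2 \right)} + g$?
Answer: $\frac{14801}{2} \approx 7400.5$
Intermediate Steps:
$b = 2395$ ($b = \frac{25 \cdot 479}{5} = \frac{1}{5} \cdot 11975 = 2395$)
$p{\left(L \right)} = \frac{1}{2}$ ($p{\left(L \right)} = 2 \cdot \frac{1}{4} = \frac{1}{2}$)
$j{\left(g \right)} = \frac{1}{2} + g$
$\left(-6681 + \left(11608 + j{\left(78 \right)}\right)\right) + b = \left(-6681 + \left(11608 + \left(\frac{1}{2} + 78\right)\right)\right) + 2395 = \left(-6681 + \left(11608 + \frac{157}{2}\right)\right) + 2395 = \left(-6681 + \frac{23373}{2}\right) + 2395 = \frac{10011}{2} + 2395 = \frac{14801}{2}$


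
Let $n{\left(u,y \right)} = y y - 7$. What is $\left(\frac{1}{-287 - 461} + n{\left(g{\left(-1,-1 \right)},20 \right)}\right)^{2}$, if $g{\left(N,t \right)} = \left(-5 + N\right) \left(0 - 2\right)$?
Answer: $\frac{86414245369}{559504} \approx 1.5445 \cdot 10^{5}$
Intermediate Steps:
$g{\left(N,t \right)} = 10 - 2 N$ ($g{\left(N,t \right)} = \left(-5 + N\right) \left(-2\right) = 10 - 2 N$)
$n{\left(u,y \right)} = -7 + y^{2}$ ($n{\left(u,y \right)} = y^{2} - 7 = -7 + y^{2}$)
$\left(\frac{1}{-287 - 461} + n{\left(g{\left(-1,-1 \right)},20 \right)}\right)^{2} = \left(\frac{1}{-287 - 461} - \left(7 - 20^{2}\right)\right)^{2} = \left(\frac{1}{-748} + \left(-7 + 400\right)\right)^{2} = \left(- \frac{1}{748} + 393\right)^{2} = \left(\frac{293963}{748}\right)^{2} = \frac{86414245369}{559504}$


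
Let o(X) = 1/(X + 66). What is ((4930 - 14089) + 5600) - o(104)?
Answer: -605031/170 ≈ -3559.0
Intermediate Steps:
o(X) = 1/(66 + X)
((4930 - 14089) + 5600) - o(104) = ((4930 - 14089) + 5600) - 1/(66 + 104) = (-9159 + 5600) - 1/170 = -3559 - 1*1/170 = -3559 - 1/170 = -605031/170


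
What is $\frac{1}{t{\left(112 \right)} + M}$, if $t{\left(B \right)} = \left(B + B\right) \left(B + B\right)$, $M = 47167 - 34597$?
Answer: $\frac{1}{62746} \approx 1.5937 \cdot 10^{-5}$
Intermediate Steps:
$M = 12570$ ($M = 47167 - 34597 = 12570$)
$t{\left(B \right)} = 4 B^{2}$ ($t{\left(B \right)} = 2 B 2 B = 4 B^{2}$)
$\frac{1}{t{\left(112 \right)} + M} = \frac{1}{4 \cdot 112^{2} + 12570} = \frac{1}{4 \cdot 12544 + 12570} = \frac{1}{50176 + 12570} = \frac{1}{62746}$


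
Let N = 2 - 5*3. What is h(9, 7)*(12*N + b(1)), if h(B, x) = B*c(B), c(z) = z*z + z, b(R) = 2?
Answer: -124740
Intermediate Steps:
N = -13 (N = 2 - 15 = -13)
c(z) = z + z² (c(z) = z² + z = z + z²)
h(B, x) = B²*(1 + B) (h(B, x) = B*(B*(1 + B)) = B²*(1 + B))
h(9, 7)*(12*N + b(1)) = (9²*(1 + 9))*(12*(-13) + 2) = (81*10)*(-156 + 2) = 810*(-154) = -124740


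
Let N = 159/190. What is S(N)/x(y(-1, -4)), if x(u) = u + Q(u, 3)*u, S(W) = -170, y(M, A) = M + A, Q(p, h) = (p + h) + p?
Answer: -17/3 ≈ -5.6667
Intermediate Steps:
Q(p, h) = h + 2*p (Q(p, h) = (h + p) + p = h + 2*p)
N = 159/190 (N = 159*(1/190) = 159/190 ≈ 0.83684)
y(M, A) = A + M
x(u) = u + u*(3 + 2*u) (x(u) = u + (3 + 2*u)*u = u + u*(3 + 2*u))
S(N)/x(y(-1, -4)) = -170*1/(2*(-4 - 1)*(2 + (-4 - 1))) = -170*(-1/(10*(2 - 5))) = -170/(2*(-5)*(-3)) = -170/30 = -170*1/30 = -17/3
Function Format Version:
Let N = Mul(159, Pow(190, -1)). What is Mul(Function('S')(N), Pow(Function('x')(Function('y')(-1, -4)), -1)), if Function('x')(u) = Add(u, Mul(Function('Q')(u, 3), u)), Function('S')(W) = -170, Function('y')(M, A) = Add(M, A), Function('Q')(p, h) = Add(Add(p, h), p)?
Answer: Rational(-17, 3) ≈ -5.6667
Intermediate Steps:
Function('Q')(p, h) = Add(h, Mul(2, p)) (Function('Q')(p, h) = Add(Add(h, p), p) = Add(h, Mul(2, p)))
N = Rational(159, 190) (N = Mul(159, Rational(1, 190)) = Rational(159, 190) ≈ 0.83684)
Function('y')(M, A) = Add(A, M)
Function('x')(u) = Add(u, Mul(u, Add(3, Mul(2, u)))) (Function('x')(u) = Add(u, Mul(Add(3, Mul(2, u)), u)) = Add(u, Mul(u, Add(3, Mul(2, u)))))
Mul(Function('S')(N), Pow(Function('x')(Function('y')(-1, -4)), -1)) = Mul(-170, Pow(Mul(2, Add(-4, -1), Add(2, Add(-4, -1))), -1)) = Mul(-170, Pow(Mul(2, -5, Add(2, -5)), -1)) = Mul(-170, Pow(Mul(2, -5, -3), -1)) = Mul(-170, Pow(30, -1)) = Mul(-170, Rational(1, 30)) = Rational(-17, 3)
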